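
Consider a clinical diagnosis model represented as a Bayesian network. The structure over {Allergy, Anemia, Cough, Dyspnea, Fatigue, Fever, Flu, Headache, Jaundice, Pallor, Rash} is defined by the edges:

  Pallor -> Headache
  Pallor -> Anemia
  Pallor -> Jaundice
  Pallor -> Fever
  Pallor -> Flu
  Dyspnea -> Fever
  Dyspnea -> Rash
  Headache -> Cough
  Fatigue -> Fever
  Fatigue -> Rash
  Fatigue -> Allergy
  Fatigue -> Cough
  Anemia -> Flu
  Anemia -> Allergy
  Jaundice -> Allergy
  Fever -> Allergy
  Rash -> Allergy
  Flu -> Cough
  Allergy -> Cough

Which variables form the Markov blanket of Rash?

{Allergy, Anemia, Dyspnea, Fatigue, Fever, Jaundice}

Recall MB(v) = parents ∪ children ∪ spouses, where spouses are the other parents of v's children.
Rash has child Allergy.
Parents of Rash: Dyspnea, Fatigue.
For each child, the remaining parents (spouses of Rash):
  parents(Allergy) \ {Rash} = {Anemia, Fatigue, Fever, Jaundice}.
So the Markov blanket of Rash is {Allergy, Anemia, Dyspnea, Fatigue, Fever, Jaundice}.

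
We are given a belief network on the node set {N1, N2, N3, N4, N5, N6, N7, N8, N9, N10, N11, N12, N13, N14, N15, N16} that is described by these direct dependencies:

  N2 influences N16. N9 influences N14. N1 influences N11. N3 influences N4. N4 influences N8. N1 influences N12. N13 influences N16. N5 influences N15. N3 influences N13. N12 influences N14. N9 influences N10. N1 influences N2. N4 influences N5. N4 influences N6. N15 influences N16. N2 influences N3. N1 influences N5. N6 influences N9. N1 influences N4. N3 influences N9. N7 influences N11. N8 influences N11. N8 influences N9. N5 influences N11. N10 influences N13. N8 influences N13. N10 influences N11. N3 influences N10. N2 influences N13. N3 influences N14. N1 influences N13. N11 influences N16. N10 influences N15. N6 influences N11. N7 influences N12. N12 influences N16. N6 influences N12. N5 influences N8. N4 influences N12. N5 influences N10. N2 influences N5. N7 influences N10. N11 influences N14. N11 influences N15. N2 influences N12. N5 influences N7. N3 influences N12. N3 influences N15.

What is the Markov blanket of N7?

{N1, N2, N3, N4, N5, N6, N8, N9, N10, N11, N12}

Pa(N7) = {N5}.
Ch(N7) = {N10, N11, N12}.
For each child, the remaining parents (spouses of N7):
  N10 also has parents N3, N5, N9.
  N11 also has parents N1, N5, N6, N8, N10.
  N12 also has parents N1, N2, N3, N4, N6.
Union: {N5} ∪ {N10, N11, N12} ∪ {N1, N2, N3, N4, N5, N6, N8, N9, N10} = {N1, N2, N3, N4, N5, N6, N8, N9, N10, N11, N12}.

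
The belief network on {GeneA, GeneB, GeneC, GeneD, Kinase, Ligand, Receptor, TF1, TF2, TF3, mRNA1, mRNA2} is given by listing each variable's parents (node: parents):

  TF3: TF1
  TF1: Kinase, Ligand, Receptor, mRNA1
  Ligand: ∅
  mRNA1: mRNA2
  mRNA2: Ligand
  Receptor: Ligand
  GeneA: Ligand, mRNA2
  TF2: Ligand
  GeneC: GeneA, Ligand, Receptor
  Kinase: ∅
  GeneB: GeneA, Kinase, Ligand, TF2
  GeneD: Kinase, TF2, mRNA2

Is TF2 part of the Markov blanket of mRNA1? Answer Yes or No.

No

Pa(mRNA1) = {mRNA2}.
Ch(mRNA1) = {TF1}.
Co-parents of mRNA1 (other parents of its children):
  TF1 also has parents Kinase, Ligand, Receptor.
MB(mRNA1) = {Kinase, Ligand, Receptor, TF1, mRNA2}; TF2 is not in this set.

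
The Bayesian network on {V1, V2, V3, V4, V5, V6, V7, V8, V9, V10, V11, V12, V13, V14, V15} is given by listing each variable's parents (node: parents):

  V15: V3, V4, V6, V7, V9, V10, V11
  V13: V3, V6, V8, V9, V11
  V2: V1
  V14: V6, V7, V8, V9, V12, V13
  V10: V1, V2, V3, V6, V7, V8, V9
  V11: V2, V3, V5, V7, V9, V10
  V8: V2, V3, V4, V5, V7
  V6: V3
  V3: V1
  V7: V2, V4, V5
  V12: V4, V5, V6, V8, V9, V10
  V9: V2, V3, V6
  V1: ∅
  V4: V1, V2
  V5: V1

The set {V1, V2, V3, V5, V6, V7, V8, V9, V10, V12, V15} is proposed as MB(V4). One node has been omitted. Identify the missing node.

Recall MB(v) = parents ∪ children ∪ spouses, where spouses are the other parents of v's children.
Parents of V4: V1, V2.
Children of V4: V7, V8, V12, V15.
Parents of each child, excluding V4:
  V7: V2, V5
  V8: V2, V3, V5, V7
  V12: V5, V6, V8, V9, V10
  V15: V3, V6, V7, V9, V10, V11
MB(V4) = {V1, V2, V3, V5, V6, V7, V8, V9, V10, V11, V12, V15}.
Comparing with the claimed set, V11 is missing.

V11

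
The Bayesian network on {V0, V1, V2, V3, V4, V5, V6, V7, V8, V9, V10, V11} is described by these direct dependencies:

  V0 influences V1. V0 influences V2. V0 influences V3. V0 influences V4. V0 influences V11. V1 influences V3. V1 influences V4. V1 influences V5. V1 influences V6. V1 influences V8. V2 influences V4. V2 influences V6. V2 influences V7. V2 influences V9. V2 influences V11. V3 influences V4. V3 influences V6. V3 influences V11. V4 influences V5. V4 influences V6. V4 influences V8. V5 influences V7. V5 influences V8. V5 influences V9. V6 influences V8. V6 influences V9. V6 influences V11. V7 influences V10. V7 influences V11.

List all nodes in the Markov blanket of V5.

A node's Markov blanket = Pa ∪ Ch ∪ (parents of Ch other than the node itself).
Children of V5: V7, V8, V9.
V5 has parents V1, V4.
For each child, the remaining parents (spouses of V5):
  parents(V7) \ {V5} = {V2}.
  V8's other parents are V1, V4, V6.
  V9's other parents are V2, V6.
So the Markov blanket of V5 is {V1, V2, V4, V6, V7, V8, V9}.

{V1, V2, V4, V6, V7, V8, V9}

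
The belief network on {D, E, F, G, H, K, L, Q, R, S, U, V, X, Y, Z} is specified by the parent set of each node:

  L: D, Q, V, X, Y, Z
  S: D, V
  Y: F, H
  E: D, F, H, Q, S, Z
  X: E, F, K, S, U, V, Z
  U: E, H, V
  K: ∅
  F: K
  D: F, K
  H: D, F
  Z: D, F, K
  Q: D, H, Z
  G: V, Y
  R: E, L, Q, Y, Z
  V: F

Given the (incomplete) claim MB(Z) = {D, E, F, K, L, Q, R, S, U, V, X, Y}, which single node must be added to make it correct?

Pa(Z) = {D, F, K}.
Children of Z: E, L, Q, R, X.
Other parents of Z's children:
  Q: D, H
  E: D, F, H, Q, S
  X: E, F, K, S, U, V
  L: D, Q, V, X, Y
  R: E, L, Q, Y
MB(Z) = {D, E, F, H, K, L, Q, R, S, U, V, X, Y}.
Comparing with the claimed set, H is missing.

H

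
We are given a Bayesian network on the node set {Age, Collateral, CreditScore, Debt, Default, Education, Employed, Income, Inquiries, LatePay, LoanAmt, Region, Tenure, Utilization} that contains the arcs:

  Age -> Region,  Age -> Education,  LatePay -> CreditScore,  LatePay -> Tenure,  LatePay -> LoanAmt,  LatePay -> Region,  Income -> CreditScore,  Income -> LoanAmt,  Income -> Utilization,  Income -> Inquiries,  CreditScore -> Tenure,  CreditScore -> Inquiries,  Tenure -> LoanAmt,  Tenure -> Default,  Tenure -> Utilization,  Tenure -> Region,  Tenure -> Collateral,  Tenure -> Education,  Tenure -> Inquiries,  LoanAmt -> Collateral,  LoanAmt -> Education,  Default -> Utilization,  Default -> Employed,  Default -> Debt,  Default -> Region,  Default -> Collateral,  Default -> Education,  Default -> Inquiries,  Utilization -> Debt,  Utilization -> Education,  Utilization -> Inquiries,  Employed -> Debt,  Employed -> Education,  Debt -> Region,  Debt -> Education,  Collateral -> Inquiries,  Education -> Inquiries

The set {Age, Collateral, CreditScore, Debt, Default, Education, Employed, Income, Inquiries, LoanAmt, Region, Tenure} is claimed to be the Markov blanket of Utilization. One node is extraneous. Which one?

Recall MB(v) = parents ∪ children ∪ spouses, where spouses are the other parents of v's children.
Ch(Utilization) = {Debt, Education, Inquiries}.
Pa(Utilization) = {Default, Income, Tenure}.
Parents of each child, excluding Utilization:
  parents(Debt) \ {Utilization} = {Default, Employed}.
  Education's other parents are Age, Debt, Default, Employed, LoanAmt, Tenure.
  Inquiries's other parents are Collateral, CreditScore, Default, Education, Income, Tenure.
MB(Utilization) = {Age, Collateral, CreditScore, Debt, Default, Education, Employed, Income, Inquiries, LoanAmt, Tenure}.
Region is neither a parent, child, nor co-parent of Utilization, so it does not belong.

Region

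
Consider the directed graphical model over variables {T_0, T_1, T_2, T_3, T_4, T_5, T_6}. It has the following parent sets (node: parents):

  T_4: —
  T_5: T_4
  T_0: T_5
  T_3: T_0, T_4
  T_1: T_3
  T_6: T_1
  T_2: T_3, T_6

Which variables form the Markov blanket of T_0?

{T_3, T_4, T_5}

Ch(T_0) = {T_3}.
T_0 has parent T_5.
Co-parents of T_0 (other parents of its children):
  T_3: T_4
MB(T_0) = {T_3, T_4, T_5}.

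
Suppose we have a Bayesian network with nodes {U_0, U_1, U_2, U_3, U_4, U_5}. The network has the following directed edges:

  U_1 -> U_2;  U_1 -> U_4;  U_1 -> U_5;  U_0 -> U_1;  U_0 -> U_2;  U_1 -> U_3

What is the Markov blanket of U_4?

{U_1}

Recall MB(v) = parents ∪ children ∪ spouses, where spouses are the other parents of v's children.
Parents of U_4: U_1.
U_4's children: none.
With no children, U_4 has no spouses; the co-parent set is empty.
Taking the union gives {U_1}.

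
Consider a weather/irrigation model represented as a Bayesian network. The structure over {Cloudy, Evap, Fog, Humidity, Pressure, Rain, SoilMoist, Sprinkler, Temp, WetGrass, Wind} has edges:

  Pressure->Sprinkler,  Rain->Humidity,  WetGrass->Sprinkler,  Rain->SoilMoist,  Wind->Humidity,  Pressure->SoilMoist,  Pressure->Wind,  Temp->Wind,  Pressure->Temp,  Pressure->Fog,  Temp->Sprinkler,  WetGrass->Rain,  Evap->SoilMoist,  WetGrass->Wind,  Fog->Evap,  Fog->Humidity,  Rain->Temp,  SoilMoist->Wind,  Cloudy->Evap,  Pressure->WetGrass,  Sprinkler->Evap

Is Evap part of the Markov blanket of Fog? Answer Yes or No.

Yes

Evap is a child of Fog.
So Evap ∈ MB(Fog).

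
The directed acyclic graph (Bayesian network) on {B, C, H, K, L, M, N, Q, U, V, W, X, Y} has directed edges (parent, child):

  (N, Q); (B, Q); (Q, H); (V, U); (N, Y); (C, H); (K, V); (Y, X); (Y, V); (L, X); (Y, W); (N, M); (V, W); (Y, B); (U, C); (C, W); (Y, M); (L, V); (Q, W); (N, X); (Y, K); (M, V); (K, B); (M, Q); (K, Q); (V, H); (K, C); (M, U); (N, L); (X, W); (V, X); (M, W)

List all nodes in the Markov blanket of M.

{B, C, K, L, N, Q, U, V, W, X, Y}

Recall MB(v) = parents ∪ children ∪ spouses, where spouses are the other parents of v's children.
Pa(M) = {N, Y}.
Ch(M) = {Q, U, V, W}.
For each child, the remaining parents (spouses of M):
  parents(V) \ {M} = {K, L, Y}.
  parents(U) \ {M} = {V}.
  parents(Q) \ {M} = {B, K, N}.
  W also has parents C, Q, V, X, Y.
Taking the union gives {B, C, K, L, N, Q, U, V, W, X, Y}.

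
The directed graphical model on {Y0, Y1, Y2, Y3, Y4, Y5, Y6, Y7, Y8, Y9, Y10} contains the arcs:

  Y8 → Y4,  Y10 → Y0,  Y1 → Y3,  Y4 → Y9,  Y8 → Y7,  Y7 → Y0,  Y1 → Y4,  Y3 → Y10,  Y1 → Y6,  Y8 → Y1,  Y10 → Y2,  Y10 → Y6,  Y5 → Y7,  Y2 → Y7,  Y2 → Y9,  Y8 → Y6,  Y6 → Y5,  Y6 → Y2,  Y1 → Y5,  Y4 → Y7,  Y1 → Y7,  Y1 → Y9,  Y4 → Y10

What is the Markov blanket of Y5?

Y5's parents: Y1, Y6.
Ch(Y5) = {Y7}.
Other parents of Y5's children:
  Y7: Y1, Y2, Y4, Y8
Taking the union gives {Y1, Y2, Y4, Y6, Y7, Y8}.

{Y1, Y2, Y4, Y6, Y7, Y8}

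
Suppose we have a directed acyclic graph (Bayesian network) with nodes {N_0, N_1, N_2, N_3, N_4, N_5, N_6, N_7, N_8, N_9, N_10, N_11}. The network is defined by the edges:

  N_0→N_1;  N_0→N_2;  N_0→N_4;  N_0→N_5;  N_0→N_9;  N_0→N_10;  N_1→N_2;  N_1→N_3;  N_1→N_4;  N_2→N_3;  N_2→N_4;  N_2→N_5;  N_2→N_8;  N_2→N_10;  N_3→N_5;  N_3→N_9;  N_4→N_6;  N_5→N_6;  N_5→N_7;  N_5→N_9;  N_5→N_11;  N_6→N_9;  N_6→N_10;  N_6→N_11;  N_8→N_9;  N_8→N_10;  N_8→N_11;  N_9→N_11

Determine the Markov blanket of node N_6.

By definition, MB(N_6) is built from N_6's parents, N_6's children, and the co-parents of N_6.
Ch(N_6) = {N_9, N_10, N_11}.
N_6 has parents N_4, N_5.
Parents of each child, excluding N_6:
  parents(N_9) \ {N_6} = {N_0, N_3, N_5, N_8}.
  N_10's other parents are N_0, N_2, N_8.
  N_11 also has parents N_5, N_8, N_9.
Taking the union gives {N_0, N_2, N_3, N_4, N_5, N_8, N_9, N_10, N_11}.

{N_0, N_2, N_3, N_4, N_5, N_8, N_9, N_10, N_11}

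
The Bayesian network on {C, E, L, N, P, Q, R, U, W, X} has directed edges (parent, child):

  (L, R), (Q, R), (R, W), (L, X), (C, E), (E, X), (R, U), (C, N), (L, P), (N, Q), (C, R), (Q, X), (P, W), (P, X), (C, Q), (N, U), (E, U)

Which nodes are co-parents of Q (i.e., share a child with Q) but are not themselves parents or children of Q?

Children of Q: R, X.
  R also has parents C, L.
  X's other parents are E, L, P.
Excluding nodes already adjacent to Q (C, N, R, X), the co-parent-only contribution is {E, L, P}.

{E, L, P}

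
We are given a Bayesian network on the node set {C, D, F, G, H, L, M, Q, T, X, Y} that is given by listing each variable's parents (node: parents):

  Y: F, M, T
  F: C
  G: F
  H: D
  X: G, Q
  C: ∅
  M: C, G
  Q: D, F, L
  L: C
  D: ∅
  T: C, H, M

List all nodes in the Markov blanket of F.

Recall MB(v) = parents ∪ children ∪ spouses, where spouses are the other parents of v's children.
Children of F: G, Q, Y.
Parents of F: C.
Co-parents of F (other parents of its children):
  G: —
  Q: D, L
  Y: M, T
So the Markov blanket of F is {C, D, G, L, M, Q, T, Y}.

{C, D, G, L, M, Q, T, Y}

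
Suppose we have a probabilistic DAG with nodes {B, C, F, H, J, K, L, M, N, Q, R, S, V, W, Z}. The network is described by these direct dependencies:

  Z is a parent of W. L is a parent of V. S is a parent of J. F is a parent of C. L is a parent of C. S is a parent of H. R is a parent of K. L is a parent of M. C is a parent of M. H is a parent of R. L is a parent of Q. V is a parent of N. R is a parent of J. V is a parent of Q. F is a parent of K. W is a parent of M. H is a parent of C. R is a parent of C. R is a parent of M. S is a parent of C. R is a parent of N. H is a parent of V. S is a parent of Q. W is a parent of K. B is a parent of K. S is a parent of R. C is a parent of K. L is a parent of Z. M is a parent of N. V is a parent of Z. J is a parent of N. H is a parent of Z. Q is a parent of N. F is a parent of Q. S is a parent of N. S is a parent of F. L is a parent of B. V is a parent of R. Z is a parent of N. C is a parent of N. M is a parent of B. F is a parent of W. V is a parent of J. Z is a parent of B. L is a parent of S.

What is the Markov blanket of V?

Parents of V: H, L.
V's children: J, N, Q, R, Z.
Co-parents of V (other parents of its children):
  Z: H, L
  R: H, S
  Q: F, L, S
  J: R, S
  N: C, J, M, Q, R, S, Z
Taking the union gives {C, F, H, J, L, M, N, Q, R, S, Z}.

{C, F, H, J, L, M, N, Q, R, S, Z}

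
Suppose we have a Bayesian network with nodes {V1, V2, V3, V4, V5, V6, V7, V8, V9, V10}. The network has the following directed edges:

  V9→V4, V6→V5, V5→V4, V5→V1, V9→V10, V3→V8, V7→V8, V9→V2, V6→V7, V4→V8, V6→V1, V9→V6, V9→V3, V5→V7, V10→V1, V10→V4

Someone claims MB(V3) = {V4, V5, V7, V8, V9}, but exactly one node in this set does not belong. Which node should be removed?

A node's Markov blanket = Pa ∪ Ch ∪ (parents of Ch other than the node itself).
Pa(V3) = {V9}.
V3 has child V8.
Co-parents of V3 (other parents of its children):
  V8 also has parents V4, V7.
MB(V3) = {V4, V7, V8, V9}.
V5 is neither a parent, child, nor co-parent of V3, so it does not belong.

V5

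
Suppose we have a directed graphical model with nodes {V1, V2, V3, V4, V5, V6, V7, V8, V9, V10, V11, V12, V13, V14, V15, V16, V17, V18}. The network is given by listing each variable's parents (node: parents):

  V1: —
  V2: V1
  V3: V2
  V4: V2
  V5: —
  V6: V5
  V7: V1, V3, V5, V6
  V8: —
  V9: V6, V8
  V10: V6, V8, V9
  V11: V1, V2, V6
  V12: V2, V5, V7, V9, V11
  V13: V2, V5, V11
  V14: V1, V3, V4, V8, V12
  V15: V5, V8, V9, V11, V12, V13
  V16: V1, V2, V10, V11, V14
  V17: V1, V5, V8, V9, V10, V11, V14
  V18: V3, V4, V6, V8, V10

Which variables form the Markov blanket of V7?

{V1, V2, V3, V5, V6, V9, V11, V12}

The Markov blanket of a node is its parents, its children, and the other parents of its children.
Pa(V7) = {V1, V3, V5, V6}.
V7 has child V12.
Co-parents of V7 (other parents of its children):
  V12 also has parents V2, V5, V9, V11.
Taking the union gives {V1, V2, V3, V5, V6, V9, V11, V12}.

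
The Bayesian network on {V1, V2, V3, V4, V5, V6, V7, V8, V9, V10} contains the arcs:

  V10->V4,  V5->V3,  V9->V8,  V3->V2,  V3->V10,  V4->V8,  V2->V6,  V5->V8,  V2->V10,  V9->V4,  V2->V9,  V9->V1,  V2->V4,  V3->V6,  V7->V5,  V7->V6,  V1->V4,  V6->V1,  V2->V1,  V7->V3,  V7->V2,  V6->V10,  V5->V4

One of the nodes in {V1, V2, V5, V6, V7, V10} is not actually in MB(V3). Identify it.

V1

V3's parents: V5, V7.
V3 has children V2, V6, V10.
Co-parents of V3 (other parents of its children):
  parents(V2) \ {V3} = {V7}.
  V6's other parents are V2, V7.
  parents(V10) \ {V3} = {V2, V6}.
MB(V3) = {V2, V5, V6, V7, V10}.
V1 is neither a parent, child, nor co-parent of V3, so it does not belong.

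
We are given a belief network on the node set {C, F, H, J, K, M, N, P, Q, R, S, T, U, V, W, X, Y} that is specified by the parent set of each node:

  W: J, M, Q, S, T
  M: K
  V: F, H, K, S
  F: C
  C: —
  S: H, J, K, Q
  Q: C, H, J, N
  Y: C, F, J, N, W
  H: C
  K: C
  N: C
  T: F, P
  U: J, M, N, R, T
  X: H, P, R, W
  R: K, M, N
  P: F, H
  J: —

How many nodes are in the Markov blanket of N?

12

Children of N: Q, R, U, Y.
Pa(N) = {C}.
Co-parents of N (other parents of its children):
  Q: C, H, J
  R: K, M
  U: J, M, R, T
  Y: C, F, J, W
MB(N) = {C, F, H, J, K, M, Q, R, T, U, W, Y}, which has 12 nodes.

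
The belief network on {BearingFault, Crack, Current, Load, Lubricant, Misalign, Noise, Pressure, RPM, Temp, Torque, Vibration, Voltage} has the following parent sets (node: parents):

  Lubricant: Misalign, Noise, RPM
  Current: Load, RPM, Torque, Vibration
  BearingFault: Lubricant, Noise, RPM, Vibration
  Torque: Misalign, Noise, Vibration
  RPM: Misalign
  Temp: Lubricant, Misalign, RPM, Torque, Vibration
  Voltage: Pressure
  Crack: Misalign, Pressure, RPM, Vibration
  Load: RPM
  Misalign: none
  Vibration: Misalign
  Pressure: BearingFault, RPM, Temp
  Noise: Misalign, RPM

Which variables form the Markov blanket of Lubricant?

{BearingFault, Misalign, Noise, RPM, Temp, Torque, Vibration}

Parents of Lubricant: Misalign, Noise, RPM.
Children of Lubricant: BearingFault, Temp.
Co-parents of Lubricant (other parents of its children):
  BearingFault: Noise, RPM, Vibration
  Temp: Misalign, RPM, Torque, Vibration
Taking the union gives {BearingFault, Misalign, Noise, RPM, Temp, Torque, Vibration}.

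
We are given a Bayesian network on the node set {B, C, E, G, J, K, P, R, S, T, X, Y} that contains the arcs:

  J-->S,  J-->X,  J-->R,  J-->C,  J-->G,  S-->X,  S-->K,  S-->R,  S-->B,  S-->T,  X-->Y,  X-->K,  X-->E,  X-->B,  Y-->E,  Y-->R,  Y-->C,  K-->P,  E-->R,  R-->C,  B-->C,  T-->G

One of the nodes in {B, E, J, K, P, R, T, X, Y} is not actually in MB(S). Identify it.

By definition, MB(S) is built from S's parents, S's children, and the co-parents of S.
Pa(S) = {J}.
Children of S: B, K, R, T, X.
Other parents of S's children:
  X: J
  K: X
  R: E, J, Y
  B: X
  T: —
MB(S) = {B, E, J, K, R, T, X, Y}.
P is neither a parent, child, nor co-parent of S, so it does not belong.

P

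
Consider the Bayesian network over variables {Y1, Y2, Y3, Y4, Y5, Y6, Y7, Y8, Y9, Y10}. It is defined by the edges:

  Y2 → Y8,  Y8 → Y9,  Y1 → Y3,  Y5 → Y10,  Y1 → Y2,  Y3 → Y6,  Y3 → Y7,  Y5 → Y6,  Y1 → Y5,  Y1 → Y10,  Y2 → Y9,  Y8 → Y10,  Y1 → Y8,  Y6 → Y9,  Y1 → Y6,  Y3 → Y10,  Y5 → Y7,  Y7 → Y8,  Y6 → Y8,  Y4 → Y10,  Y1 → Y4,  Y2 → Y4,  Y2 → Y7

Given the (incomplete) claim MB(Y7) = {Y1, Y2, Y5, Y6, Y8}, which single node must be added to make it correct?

Y3

A node's Markov blanket = Pa ∪ Ch ∪ (parents of Ch other than the node itself).
Y7's parents: Y2, Y3, Y5.
Ch(Y7) = {Y8}.
Co-parents of Y7 (other parents of its children):
  Y8: Y1, Y2, Y6
MB(Y7) = {Y1, Y2, Y3, Y5, Y6, Y8}.
Comparing with the claimed set, Y3 is missing.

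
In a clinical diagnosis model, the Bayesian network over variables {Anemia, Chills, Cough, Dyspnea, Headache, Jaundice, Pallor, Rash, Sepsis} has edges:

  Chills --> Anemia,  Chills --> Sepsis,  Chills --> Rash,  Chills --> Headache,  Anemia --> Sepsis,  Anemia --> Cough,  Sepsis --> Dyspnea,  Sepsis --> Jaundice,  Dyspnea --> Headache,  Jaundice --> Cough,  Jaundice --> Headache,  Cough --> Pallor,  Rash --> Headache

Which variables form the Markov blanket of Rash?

{Chills, Dyspnea, Headache, Jaundice}

Rash has parent Chills.
Children of Rash: Headache.
Parents of each child, excluding Rash:
  Headache: Chills, Dyspnea, Jaundice
Taking the union gives {Chills, Dyspnea, Headache, Jaundice}.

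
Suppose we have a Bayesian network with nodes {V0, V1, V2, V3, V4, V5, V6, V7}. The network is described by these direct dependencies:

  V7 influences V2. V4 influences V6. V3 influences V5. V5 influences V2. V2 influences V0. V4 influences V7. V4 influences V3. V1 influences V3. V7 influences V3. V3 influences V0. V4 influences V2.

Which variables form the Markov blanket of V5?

V5 has parent V3.
Children of V5: V2.
Parents of each child, excluding V5:
  V2 also has parents V4, V7.
MB(V5) = {V2, V3, V4, V7}.

{V2, V3, V4, V7}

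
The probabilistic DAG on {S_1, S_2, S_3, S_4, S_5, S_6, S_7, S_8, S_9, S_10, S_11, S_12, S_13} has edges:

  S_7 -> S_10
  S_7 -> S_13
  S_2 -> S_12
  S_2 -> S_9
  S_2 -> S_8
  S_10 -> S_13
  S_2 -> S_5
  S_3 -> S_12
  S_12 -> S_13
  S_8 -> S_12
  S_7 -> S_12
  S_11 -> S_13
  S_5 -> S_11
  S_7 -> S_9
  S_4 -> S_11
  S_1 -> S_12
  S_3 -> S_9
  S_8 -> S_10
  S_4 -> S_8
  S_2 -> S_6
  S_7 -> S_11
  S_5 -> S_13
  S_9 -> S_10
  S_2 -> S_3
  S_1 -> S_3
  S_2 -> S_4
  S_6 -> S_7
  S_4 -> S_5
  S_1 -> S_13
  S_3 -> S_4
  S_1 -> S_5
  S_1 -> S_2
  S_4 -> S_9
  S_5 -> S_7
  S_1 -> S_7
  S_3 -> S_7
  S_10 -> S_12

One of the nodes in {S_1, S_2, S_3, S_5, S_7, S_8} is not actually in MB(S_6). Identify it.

S_8

Parents of S_6: S_2.
S_6's children: S_7.
Parents of each child, excluding S_6:
  S_7's other parents are S_1, S_3, S_5.
MB(S_6) = {S_1, S_2, S_3, S_5, S_7}.
S_8 is neither a parent, child, nor co-parent of S_6, so it does not belong.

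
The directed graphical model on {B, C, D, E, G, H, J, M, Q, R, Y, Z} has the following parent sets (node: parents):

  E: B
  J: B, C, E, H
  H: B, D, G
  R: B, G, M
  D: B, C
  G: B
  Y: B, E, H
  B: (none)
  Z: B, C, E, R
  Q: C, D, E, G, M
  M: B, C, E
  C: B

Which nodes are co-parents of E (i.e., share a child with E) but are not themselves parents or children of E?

Children of E: J, M, Q, Y, Z.
  parents(J) \ {E} = {B, C, H}.
  M also has parents B, C.
  parents(Q) \ {E} = {C, D, G, M}.
  parents(Y) \ {E} = {B, H}.
  Z's other parents are B, C, R.
Excluding nodes already adjacent to E (B, J, M, Q, Y, Z), the co-parent-only contribution is {C, D, G, H, R}.

{C, D, G, H, R}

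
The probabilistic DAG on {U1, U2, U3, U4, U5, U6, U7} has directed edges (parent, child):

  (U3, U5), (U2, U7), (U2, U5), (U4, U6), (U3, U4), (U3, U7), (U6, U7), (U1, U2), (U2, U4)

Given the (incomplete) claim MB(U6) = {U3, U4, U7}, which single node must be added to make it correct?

U6 has parent U4.
Ch(U6) = {U7}.
For each child, the remaining parents (spouses of U6):
  U7 also has parents U2, U3.
MB(U6) = {U2, U3, U4, U7}.
Comparing with the claimed set, U2 is missing.

U2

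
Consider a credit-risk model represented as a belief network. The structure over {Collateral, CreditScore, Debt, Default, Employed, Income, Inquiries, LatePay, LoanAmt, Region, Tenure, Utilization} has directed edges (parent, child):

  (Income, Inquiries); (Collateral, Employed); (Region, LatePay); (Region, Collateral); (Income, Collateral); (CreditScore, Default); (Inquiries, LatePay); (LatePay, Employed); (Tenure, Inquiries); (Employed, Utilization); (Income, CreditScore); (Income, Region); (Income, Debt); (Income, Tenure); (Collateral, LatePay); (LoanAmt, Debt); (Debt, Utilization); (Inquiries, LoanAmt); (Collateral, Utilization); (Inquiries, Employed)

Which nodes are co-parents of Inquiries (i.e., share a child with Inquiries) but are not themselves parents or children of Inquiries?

{Collateral, Region}

Children of Inquiries: Employed, LatePay, LoanAmt.
  parents(LatePay) \ {Inquiries} = {Collateral, Region}.
  LoanAmt: no additional parents.
  parents(Employed) \ {Inquiries} = {Collateral, LatePay}.
Excluding nodes already adjacent to Inquiries (Employed, Income, LatePay, LoanAmt, Tenure), the co-parent-only contribution is {Collateral, Region}.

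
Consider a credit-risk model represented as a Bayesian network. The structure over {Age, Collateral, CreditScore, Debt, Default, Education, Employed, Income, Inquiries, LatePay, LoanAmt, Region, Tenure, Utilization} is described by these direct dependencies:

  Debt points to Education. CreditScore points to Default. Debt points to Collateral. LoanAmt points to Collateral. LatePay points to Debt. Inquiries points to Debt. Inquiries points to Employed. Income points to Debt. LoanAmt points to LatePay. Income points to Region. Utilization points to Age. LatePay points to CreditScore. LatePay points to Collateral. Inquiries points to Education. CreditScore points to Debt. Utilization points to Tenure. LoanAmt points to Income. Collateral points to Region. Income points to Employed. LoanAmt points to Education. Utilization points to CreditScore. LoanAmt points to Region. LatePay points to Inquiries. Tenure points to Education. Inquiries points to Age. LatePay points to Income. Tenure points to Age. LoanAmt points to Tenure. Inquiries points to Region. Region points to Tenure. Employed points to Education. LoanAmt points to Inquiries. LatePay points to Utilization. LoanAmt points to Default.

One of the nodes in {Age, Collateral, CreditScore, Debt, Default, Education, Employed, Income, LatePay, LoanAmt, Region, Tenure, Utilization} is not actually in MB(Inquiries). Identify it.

The Markov blanket of a node is its parents, its children, and the other parents of its children.
Inquiries's parents: LatePay, LoanAmt.
Inquiries's children: Age, Debt, Education, Employed, Region.
Co-parents of Inquiries (other parents of its children):
  Debt's other parents are CreditScore, Income, LatePay.
  Region's other parents are Collateral, Income, LoanAmt.
  Employed's other parent is Income.
  Education's other parents are Debt, Employed, LoanAmt, Tenure.
  parents(Age) \ {Inquiries} = {Tenure, Utilization}.
MB(Inquiries) = {Age, Collateral, CreditScore, Debt, Education, Employed, Income, LatePay, LoanAmt, Region, Tenure, Utilization}.
Default is neither a parent, child, nor co-parent of Inquiries, so it does not belong.

Default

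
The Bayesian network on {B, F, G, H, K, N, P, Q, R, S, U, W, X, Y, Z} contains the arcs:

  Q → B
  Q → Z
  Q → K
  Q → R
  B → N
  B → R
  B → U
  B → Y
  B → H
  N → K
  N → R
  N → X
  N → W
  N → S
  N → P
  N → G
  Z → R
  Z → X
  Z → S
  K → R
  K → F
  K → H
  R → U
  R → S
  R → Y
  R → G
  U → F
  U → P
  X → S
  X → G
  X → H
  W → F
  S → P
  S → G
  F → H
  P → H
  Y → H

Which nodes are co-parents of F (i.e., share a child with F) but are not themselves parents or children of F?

{B, P, X, Y}

Children of F: H.
  parents(H) \ {F} = {B, K, P, X, Y}.
Excluding nodes already adjacent to F (H, K, U, W), the co-parent-only contribution is {B, P, X, Y}.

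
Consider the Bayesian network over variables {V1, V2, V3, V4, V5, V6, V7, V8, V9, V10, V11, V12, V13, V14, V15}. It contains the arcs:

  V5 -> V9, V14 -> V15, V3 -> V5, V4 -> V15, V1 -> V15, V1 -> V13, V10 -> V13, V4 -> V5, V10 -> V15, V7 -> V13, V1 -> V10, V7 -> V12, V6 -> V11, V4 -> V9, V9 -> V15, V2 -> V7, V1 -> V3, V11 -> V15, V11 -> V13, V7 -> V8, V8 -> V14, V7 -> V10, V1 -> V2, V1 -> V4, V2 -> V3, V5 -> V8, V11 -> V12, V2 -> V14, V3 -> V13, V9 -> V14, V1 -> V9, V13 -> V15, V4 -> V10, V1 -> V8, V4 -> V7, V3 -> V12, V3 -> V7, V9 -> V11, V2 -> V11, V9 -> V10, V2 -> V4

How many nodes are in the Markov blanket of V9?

12

Children of V9: V10, V11, V14, V15.
Parents of V9: V1, V4, V5.
For each child, the remaining parents (spouses of V9):
  parents(V10) \ {V9} = {V1, V4, V7}.
  V11's other parents are V2, V6.
  parents(V14) \ {V9} = {V2, V8}.
  parents(V15) \ {V9} = {V1, V4, V10, V11, V13, V14}.
MB(V9) = {V1, V2, V4, V5, V6, V7, V8, V10, V11, V13, V14, V15}, which has 12 nodes.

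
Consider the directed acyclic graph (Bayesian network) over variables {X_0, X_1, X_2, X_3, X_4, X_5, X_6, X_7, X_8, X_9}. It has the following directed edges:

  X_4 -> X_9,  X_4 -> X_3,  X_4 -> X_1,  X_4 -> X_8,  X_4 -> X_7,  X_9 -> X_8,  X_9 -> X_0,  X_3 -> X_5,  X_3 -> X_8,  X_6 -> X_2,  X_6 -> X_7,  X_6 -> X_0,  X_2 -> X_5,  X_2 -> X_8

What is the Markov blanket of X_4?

A node's Markov blanket = Pa ∪ Ch ∪ (parents of Ch other than the node itself).
X_4 has no parents.
X_4 has children X_1, X_3, X_7, X_8, X_9.
Other parents of X_4's children:
  X_9: no additional parents.
  X_3: no additional parents.
  X_1 has no other parent.
  X_8 also has parents X_2, X_3, X_9.
  X_7's other parent is X_6.
Taking the union gives {X_1, X_2, X_3, X_6, X_7, X_8, X_9}.

{X_1, X_2, X_3, X_6, X_7, X_8, X_9}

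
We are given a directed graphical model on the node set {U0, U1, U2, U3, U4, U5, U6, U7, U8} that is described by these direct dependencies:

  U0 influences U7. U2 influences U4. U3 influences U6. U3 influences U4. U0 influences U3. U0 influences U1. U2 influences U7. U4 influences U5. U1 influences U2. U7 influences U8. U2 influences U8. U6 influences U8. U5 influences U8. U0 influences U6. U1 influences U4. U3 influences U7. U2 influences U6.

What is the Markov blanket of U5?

A node's Markov blanket = Pa ∪ Ch ∪ (parents of Ch other than the node itself).
U5 has parent U4.
Children of U5: U8.
Co-parents of U5 (other parents of its children):
  parents(U8) \ {U5} = {U2, U6, U7}.
MB(U5) = {U2, U4, U6, U7, U8}.

{U2, U4, U6, U7, U8}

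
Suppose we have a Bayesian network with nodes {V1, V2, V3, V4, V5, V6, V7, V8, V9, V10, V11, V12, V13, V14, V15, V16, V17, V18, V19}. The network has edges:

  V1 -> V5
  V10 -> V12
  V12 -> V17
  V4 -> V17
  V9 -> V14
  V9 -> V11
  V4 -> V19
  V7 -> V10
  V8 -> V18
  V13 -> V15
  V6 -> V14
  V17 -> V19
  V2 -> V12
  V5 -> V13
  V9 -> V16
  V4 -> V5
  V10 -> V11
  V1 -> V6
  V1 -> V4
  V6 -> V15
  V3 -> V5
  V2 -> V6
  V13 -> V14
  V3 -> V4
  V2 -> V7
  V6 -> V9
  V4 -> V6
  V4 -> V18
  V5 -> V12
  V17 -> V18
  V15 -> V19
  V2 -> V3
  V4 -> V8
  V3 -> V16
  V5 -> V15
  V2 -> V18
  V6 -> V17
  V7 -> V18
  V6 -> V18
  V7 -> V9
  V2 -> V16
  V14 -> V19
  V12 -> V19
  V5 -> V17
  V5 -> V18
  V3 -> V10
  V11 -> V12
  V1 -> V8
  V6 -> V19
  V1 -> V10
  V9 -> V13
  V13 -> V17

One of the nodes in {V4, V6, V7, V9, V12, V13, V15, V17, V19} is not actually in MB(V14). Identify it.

V7

The Markov blanket of a node is its parents, its children, and the other parents of its children.
Children of V14: V19.
Parents of V14: V6, V9, V13.
Other parents of V14's children:
  V19: V4, V6, V12, V15, V17
MB(V14) = {V4, V6, V9, V12, V13, V15, V17, V19}.
V7 is neither a parent, child, nor co-parent of V14, so it does not belong.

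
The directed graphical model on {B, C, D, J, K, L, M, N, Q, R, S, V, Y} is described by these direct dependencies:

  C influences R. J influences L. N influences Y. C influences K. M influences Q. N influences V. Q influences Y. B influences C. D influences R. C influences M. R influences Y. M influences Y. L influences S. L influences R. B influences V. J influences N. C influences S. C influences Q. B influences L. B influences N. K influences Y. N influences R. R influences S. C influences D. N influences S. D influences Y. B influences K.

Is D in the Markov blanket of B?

No

A node's Markov blanket = Pa ∪ Ch ∪ (parents of Ch other than the node itself).
B's children: C, K, L, N, V.
Parents of B: none.
Other parents of B's children:
  C: —
  K: C
  L: J
  N: J
  V: N
MB(B) = {C, J, K, L, N, V}; D is not in this set.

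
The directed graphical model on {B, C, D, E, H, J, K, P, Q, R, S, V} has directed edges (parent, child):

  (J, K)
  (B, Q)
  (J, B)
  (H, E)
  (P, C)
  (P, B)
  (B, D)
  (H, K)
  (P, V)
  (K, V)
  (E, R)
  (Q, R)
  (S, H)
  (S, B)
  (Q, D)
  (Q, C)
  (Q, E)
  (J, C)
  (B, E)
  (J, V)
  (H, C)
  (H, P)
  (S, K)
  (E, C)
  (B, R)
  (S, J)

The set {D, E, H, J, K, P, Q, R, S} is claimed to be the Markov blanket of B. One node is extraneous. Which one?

B has parents J, P, S.
Ch(B) = {D, E, Q, R}.
Co-parents of B (other parents of its children):
  Q: no additional parents.
  D's other parent is Q.
  parents(E) \ {B} = {H, Q}.
  R's other parents are E, Q.
MB(B) = {D, E, H, J, P, Q, R, S}.
K is neither a parent, child, nor co-parent of B, so it does not belong.

K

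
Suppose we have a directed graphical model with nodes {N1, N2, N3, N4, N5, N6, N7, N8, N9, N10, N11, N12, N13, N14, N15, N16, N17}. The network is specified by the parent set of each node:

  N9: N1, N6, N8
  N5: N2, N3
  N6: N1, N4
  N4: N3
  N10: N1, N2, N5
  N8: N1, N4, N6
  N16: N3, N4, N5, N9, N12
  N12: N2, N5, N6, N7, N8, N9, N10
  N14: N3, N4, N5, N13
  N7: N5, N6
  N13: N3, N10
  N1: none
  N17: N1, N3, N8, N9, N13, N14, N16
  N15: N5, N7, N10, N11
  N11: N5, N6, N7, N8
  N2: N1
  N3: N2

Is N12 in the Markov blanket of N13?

N13 has parents N3, N10.
N13 has children N14, N17.
Other parents of N13's children:
  N14 also has parents N3, N4, N5.
  N17's other parents are N1, N3, N8, N9, N14, N16.
MB(N13) = {N1, N3, N4, N5, N8, N9, N10, N14, N16, N17}; N12 is not in this set.

No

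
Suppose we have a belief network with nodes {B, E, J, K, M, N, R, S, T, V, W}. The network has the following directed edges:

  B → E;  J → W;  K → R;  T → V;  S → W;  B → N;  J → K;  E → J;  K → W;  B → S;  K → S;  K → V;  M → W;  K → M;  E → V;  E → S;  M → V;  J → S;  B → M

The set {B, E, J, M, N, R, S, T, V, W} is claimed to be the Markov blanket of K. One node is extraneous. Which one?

N

Recall MB(v) = parents ∪ children ∪ spouses, where spouses are the other parents of v's children.
Ch(K) = {M, R, S, V, W}.
K has parent J.
Parents of each child, excluding K:
  M: B
  R: —
  S: B, E, J
  V: E, M, T
  W: J, M, S
MB(K) = {B, E, J, M, R, S, T, V, W}.
N is neither a parent, child, nor co-parent of K, so it does not belong.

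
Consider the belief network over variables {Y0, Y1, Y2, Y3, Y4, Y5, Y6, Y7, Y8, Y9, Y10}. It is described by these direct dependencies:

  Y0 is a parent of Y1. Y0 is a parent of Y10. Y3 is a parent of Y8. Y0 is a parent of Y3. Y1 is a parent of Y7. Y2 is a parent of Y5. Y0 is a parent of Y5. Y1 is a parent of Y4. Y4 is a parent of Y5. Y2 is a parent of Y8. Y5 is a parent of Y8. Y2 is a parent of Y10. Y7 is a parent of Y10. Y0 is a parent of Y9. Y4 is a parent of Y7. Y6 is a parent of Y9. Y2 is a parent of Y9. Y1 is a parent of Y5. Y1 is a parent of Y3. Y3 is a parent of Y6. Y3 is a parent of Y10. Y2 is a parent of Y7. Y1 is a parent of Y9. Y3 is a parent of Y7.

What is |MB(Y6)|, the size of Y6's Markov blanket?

5

Recall MB(v) = parents ∪ children ∪ spouses, where spouses are the other parents of v's children.
Pa(Y6) = {Y3}.
Children of Y6: Y9.
Parents of each child, excluding Y6:
  Y9's other parents are Y0, Y1, Y2.
MB(Y6) = {Y0, Y1, Y2, Y3, Y9}, which has 5 nodes.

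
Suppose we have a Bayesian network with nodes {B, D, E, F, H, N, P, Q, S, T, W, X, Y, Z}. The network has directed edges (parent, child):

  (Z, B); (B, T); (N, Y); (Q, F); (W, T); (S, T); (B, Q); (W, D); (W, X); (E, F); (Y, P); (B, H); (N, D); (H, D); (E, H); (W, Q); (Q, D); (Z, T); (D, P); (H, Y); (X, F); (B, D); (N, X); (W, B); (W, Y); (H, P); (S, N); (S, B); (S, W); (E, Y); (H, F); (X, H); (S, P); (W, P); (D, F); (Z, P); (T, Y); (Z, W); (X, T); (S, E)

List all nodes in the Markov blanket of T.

{B, E, H, N, S, W, X, Y, Z}

The Markov blanket of a node is its parents, its children, and the other parents of its children.
Ch(T) = {Y}.
T's parents: B, S, W, X, Z.
Other parents of T's children:
  Y: E, H, N, W
Taking the union gives {B, E, H, N, S, W, X, Y, Z}.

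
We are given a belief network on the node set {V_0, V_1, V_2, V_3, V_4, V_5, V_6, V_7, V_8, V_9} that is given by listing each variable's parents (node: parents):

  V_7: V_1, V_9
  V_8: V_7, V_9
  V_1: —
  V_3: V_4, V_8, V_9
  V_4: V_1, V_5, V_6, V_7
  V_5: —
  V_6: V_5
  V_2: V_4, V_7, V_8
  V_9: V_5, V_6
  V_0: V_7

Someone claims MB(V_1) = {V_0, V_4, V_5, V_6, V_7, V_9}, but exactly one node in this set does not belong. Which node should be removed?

V_0

Pa(V_1) = {}.
V_1's children: V_4, V_7.
Co-parents of V_1 (other parents of its children):
  V_7: V_9
  V_4: V_5, V_6, V_7
MB(V_1) = {V_4, V_5, V_6, V_7, V_9}.
V_0 is neither a parent, child, nor co-parent of V_1, so it does not belong.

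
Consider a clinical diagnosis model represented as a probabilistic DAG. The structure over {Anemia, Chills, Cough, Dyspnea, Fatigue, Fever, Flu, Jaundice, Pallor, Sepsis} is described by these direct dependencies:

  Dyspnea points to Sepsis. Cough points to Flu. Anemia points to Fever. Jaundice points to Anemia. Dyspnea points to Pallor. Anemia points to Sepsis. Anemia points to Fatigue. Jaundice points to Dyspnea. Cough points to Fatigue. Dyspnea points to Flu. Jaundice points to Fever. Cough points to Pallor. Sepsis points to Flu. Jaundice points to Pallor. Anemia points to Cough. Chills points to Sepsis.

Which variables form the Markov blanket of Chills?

The Markov blanket of a node is its parents, its children, and the other parents of its children.
Parents of Chills: none.
Chills's children: Sepsis.
Parents of each child, excluding Chills:
  Sepsis: Anemia, Dyspnea
So the Markov blanket of Chills is {Anemia, Dyspnea, Sepsis}.

{Anemia, Dyspnea, Sepsis}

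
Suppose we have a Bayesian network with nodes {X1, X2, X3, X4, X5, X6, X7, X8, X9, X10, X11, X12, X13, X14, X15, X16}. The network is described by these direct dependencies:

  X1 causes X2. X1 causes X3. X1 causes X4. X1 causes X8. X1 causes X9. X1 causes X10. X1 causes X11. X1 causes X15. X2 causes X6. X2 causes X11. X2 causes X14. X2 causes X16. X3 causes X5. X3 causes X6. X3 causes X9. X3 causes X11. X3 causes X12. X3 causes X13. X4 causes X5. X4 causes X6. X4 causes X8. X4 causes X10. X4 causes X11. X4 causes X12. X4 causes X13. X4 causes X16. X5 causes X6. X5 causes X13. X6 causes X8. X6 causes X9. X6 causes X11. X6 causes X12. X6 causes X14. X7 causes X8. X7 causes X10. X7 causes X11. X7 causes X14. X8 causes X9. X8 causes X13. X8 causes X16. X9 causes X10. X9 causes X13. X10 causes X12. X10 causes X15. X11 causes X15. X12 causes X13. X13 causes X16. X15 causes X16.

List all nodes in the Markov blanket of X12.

Parents of X12: X3, X4, X6, X10.
X12's children: X13.
Co-parents of X12 (other parents of its children):
  X13: X3, X4, X5, X8, X9
Union: {X3, X4, X6, X10} ∪ {X13} ∪ {X3, X4, X5, X8, X9} = {X3, X4, X5, X6, X8, X9, X10, X13}.

{X3, X4, X5, X6, X8, X9, X10, X13}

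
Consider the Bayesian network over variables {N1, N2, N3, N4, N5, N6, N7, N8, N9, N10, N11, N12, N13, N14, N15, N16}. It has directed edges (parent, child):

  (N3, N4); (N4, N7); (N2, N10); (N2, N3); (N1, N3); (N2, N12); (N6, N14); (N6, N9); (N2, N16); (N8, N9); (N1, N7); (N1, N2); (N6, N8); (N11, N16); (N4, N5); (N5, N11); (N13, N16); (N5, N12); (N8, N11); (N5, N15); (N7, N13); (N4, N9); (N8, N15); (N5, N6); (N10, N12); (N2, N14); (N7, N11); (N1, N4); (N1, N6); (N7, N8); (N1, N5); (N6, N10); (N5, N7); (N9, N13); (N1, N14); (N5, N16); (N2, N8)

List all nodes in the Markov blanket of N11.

{N2, N5, N7, N8, N13, N16}

By definition, MB(N11) is built from N11's parents, N11's children, and the co-parents of N11.
N11 has parents N5, N7, N8.
N11's children: N16.
Co-parents of N11 (other parents of its children):
  N16: N2, N5, N13
MB(N11) = {N2, N5, N7, N8, N13, N16}.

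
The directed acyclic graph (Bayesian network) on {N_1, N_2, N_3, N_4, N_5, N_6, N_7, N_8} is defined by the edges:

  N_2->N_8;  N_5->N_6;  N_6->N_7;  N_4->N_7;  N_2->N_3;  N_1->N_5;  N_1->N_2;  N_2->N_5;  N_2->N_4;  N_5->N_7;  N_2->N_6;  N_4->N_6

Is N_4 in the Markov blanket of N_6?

Yes

N_4 is a parent of N_6.
So N_4 ∈ MB(N_6).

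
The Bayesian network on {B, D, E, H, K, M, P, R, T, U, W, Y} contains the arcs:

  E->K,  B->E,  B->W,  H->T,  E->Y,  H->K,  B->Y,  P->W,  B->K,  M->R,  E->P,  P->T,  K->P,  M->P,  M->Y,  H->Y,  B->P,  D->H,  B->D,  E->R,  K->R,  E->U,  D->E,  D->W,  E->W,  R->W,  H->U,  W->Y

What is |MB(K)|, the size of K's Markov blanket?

The Markov blanket of a node is its parents, its children, and the other parents of its children.
Parents of K: B, E, H.
K's children: P, R.
For each child, the remaining parents (spouses of K):
  P also has parents B, E, M.
  R's other parents are E, M.
MB(K) = {B, E, H, M, P, R}, which has 6 nodes.

6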